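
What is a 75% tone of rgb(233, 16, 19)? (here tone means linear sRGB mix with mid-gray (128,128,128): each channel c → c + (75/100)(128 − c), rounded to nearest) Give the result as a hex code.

#9A6465

A 75% tone moves each channel 75% toward 128:
  R: 233 + 0.75×(128−233) = 233 − 78.75 = 154.25 → 154
  G: 16 + 0.75×(128−16) = 16 + 84 = 100 → 100
  B: 19 + 81.75 = 100.75 → 101
rgb(154, 100, 101) = #9A6465.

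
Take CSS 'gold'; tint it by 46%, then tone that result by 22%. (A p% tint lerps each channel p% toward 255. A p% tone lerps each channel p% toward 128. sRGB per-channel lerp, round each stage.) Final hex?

#E3D277

CSS gold is rgb(255, 215, 0).
Lerp each channel 46% toward 255:
  R: 255 + 0 = 255 → 255
  G: 215 + 0.46×(255−215) = 215 + 18.4 = 233.4 → 233
  B: 0 + 0.46×(255−0) = 0 + 117.3 = 117.3 → 117
After the tint: rgb(255, 233, 117) = #FFE975.
Lerp each channel 22% toward 128:
  R: 255 − 27.94 = 227.06 → 227
  G: 233 − 23.1 = 209.9 → 210
  B: 117 + 0.22×(128−117) = 117 + 2.42 = 119.42 → 119
rgb(227, 210, 119) = #E3D277.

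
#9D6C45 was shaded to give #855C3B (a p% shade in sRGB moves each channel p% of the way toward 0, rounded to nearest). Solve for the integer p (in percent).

15%

#9D6C45 is rgb(157, 108, 69); #855C3B is rgb(133, 92, 59).
On the R channel (widest range): 133 ≈ 157 + (p/100)(0 − 157), so p ≈ 100×(133 − 157)/(0 − 157) = -2400/-157 = 15.29.
p = 15 reproduces all three channels after rounding.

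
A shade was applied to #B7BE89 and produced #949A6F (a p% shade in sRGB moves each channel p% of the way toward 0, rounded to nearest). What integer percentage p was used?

19%

#B7BE89 is rgb(183, 190, 137); #949A6F is rgb(148, 154, 111).
On the G channel (widest range): 154 ≈ 190 + (p/100)(0 − 190), so p ≈ 100×(154 − 190)/(0 − 190) = -3600/-190 = 18.95.
p = 19 reproduces all three channels after rounding.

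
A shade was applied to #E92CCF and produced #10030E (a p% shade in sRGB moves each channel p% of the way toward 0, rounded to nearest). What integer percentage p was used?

93%

#E92CCF is rgb(233, 44, 207); #10030E is rgb(16, 3, 14).
On the R channel (widest range): 16 ≈ 233 + (p/100)(0 − 233), so p ≈ 100×(16 − 233)/(0 − 233) = -21700/-233 = 93.13.
p = 93 reproduces all three channels after rounding.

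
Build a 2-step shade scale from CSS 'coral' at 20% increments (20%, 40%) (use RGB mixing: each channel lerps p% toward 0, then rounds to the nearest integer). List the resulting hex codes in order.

CSS coral is rgb(255, 127, 80).
20%: (255 − 51 = 204→204, 127 − 25.4 = 101.6→102, 80 − 16 = 64→64) → #CC6640
40%: (255 − 102 = 153→153, 127 − 50.8 = 76.2→76, 80 − 32 = 48→48) → #994C30

#CC6640, #994C30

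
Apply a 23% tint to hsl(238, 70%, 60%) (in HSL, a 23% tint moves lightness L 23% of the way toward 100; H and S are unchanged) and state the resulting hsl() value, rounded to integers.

L moves 23% from 60 toward 100: 60 + 9.2 = 69.2 → 69.
H and S are unchanged.

hsl(238, 70%, 69%)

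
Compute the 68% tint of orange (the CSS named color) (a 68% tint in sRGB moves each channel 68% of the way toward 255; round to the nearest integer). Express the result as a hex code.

#FFE2AD

CSS orange is rgb(255, 165, 0).
Lerp each channel 68% toward 255:
  R: 255 + 0 = 255 → 255
  G: 165 + 61.2 = 226.2 → 226
  B: 0 + 0.68×(255−0) = 0 + 173.4 = 173.4 → 173
rgb(255, 226, 173) = #FFE2AD.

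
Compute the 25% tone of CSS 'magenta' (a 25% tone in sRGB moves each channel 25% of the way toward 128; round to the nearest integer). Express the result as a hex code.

#df20df

CSS magenta is rgb(255, 0, 255).
Lerp each channel 25% toward 128:
  R: 255 + 0.25×(128−255) = 255 − 31.75 = 223.25 → 223
  G: 0 + 0.25×(128−0) = 0 + 32 = 32 → 32
  B: 255 − 31.75 = 223.25 → 223
rgb(223, 32, 223) = #df20df.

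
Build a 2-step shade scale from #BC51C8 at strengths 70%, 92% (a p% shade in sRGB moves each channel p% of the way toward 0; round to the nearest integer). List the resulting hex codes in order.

#38183C, #0F0610

#BC51C8 is rgb(188, 81, 200).
70%: (188 − 131.6 = 56.4→56, 81 − 56.7 = 24.3→24, 200 − 140 = 60→60) → #38183C
92%: (188 − 172.96 = 15.04→15, 81 − 74.52 = 6.48→6, 200 − 184 = 16→16) → #0F0610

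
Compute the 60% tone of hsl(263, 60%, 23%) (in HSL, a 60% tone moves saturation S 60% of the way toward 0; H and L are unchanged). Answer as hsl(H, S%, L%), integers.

S moves 60% from 60 toward 0: 60 − 36 = 24 → 24.
H and L are unchanged.

hsl(263, 24%, 23%)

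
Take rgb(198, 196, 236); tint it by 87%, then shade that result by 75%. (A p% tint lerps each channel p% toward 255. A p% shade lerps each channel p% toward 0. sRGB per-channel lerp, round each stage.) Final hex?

#3E3E3F

Lerp each channel 87% toward 255:
  R: 198 + 0.87×(255−198) = 198 + 49.59 = 247.59 → 248
  G: 196 + 0.87×(255−196) = 196 + 51.33 = 247.33 → 247
  B: 236 + 0.87×(255−236) = 236 + 16.53 = 252.53 → 253
After the tint: rgb(248, 247, 253) = #F8F7FD.
Lerp each channel 75% toward 0:
  R: 248 + 0.75×(0−248) = 248 − 186 = 62 → 62
  G: 247 + 0.75×(0−247) = 247 − 185.25 = 61.75 → 62
  B: 253 + 0.75×(0−253) = 253 − 189.75 = 63.25 → 63
rgb(62, 62, 63) = #3E3E3F.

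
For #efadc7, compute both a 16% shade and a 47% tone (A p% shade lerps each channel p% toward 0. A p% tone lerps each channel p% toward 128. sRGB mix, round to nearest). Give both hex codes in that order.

#c991a7, #bb98a6

#efadc7 is rgb(239, 173, 199).
16% shade:
  R: 239 − 38.24 = 200.76 → 201
  G: 173 + 0.16×(0−173) = 173 − 27.68 = 145.32 → 145
  B: 199 + 0.16×(0−199) = 199 − 31.84 = 167.16 → 167
  → #c991a7
47% tone:
  R: 239 − 52.17 = 186.83 → 187
  G: 173 + 0.47×(128−173) = 173 − 21.15 = 151.85 → 152
  B: 199 + 0.47×(128−199) = 199 − 33.37 = 165.63 → 166
  → #bb98a6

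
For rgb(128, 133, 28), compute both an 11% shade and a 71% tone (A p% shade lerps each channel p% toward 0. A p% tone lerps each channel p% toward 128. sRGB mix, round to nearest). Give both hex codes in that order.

#727619, #808163

11% shade:
  R: 128 + 0.11×(0−128) = 128 − 14.08 = 113.92 → 114
  G: 133 + 0.11×(0−133) = 133 − 14.63 = 118.37 → 118
  B: 28 + 0.11×(0−28) = 28 − 3.08 = 24.92 → 25
  → #727619
71% tone:
  R: 128 + 0.71×(128−128) = 128 + 0 = 128 → 128
  G: 133 − 3.55 = 129.45 → 129
  B: 28 + 0.71×(128−28) = 28 + 71 = 99 → 99
  → #808163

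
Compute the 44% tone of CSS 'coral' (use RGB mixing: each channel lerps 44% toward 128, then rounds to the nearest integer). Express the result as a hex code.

CSS coral is rgb(255, 127, 80).
Lerp each channel 44% toward 128:
  R: 255 + 0.44×(128−255) = 255 − 55.88 = 199.12 → 199
  G: 127 + 0.44×(128−127) = 127 + 0.44 = 127.44 → 127
  B: 80 + 0.44×(128−80) = 80 + 21.12 = 101.12 → 101
rgb(199, 127, 101) = #C77F65.

#C77F65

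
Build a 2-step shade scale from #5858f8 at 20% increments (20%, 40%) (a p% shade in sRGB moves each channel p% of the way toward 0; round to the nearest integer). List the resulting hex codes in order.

#4646c6, #353595

#5858f8 is rgb(88, 88, 248).
20%: (88 − 17.6 = 70.4→70, 88 − 17.6 = 70.4→70, 248 − 49.6 = 198.4→198) → #4646c6
40%: (88 − 35.2 = 52.8→53, 88 − 35.2 = 52.8→53, 248 − 99.2 = 148.8→149) → #353595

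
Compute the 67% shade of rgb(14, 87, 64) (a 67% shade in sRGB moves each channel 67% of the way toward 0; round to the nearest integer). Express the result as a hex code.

#051D15

Lerp each channel 67% toward 0:
  R: 14 + 0.67×(0−14) = 14 − 9.38 = 4.62 → 5
  G: 87 − 58.29 = 28.71 → 29
  B: 64 − 42.88 = 21.12 → 21
rgb(5, 29, 21) = #051D15.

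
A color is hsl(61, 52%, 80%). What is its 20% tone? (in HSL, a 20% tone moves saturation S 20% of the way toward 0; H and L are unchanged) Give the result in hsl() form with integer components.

S moves 20% from 52 toward 0: 52 − 10.4 = 41.6 → 42.
H and L are unchanged.

hsl(61, 42%, 80%)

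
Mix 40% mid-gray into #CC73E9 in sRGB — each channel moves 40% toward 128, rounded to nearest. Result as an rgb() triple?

#CC73E9 is rgb(204, 115, 233).
Lerp each channel 40% toward 128:
  R: 204 + 0.4×(128−204) = 204 − 30.4 = 173.6 → 174
  G: 115 + 0.4×(128−115) = 115 + 5.2 = 120.2 → 120
  B: 233 + 0.4×(128−233) = 233 − 42 = 191 → 191

rgb(174, 120, 191)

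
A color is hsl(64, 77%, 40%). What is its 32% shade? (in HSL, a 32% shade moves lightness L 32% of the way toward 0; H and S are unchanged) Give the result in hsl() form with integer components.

hsl(64, 77%, 27%)

L moves 32% from 40 toward 0: 40 − 12.8 = 27.2 → 27.
H and S are unchanged.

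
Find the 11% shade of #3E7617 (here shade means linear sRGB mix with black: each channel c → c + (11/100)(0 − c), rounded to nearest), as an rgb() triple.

rgb(55, 105, 20)

#3E7617 is rgb(62, 118, 23).
An 11% shade moves each channel 11% toward 0:
  R: 62 − 6.82 = 55.18 → 55
  G: 118 − 12.98 = 105.02 → 105
  B: 23 − 2.53 = 20.47 → 20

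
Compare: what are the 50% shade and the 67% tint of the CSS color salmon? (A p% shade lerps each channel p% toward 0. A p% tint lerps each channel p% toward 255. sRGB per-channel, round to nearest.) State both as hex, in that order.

#7D4039, #FDD5D0

CSS salmon is rgb(250, 128, 114).
50% shade:
  R: 250 − 125 = 125 → 125
  G: 128 + 0.5×(0−128) = 128 − 64 = 64 → 64
  B: 114 − 57 = 57 → 57
  → #7D4039
67% tint:
  R: 250 + 0.67×(255−250) = 250 + 3.35 = 253.35 → 253
  G: 128 + 0.67×(255−128) = 128 + 85.09 = 213.09 → 213
  B: 114 + 94.47 = 208.47 → 208
  → #FDD5D0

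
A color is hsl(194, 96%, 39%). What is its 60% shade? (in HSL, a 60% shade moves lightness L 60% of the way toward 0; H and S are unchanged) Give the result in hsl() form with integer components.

L moves 60% from 39 toward 0: 39 − 23.4 = 15.6 → 16.
H and S are unchanged.

hsl(194, 96%, 16%)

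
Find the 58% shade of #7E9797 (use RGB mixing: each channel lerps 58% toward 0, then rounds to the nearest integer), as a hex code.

#353F3F

#7E9797 is rgb(126, 151, 151).
Lerp each channel 58% toward 0:
  R: 126 + 0.58×(0−126) = 126 − 73.08 = 52.92 → 53
  G: 151 − 87.58 = 63.42 → 63
  B: 151 + 0.58×(0−151) = 151 − 87.58 = 63.42 → 63
rgb(53, 63, 63) = #353F3F.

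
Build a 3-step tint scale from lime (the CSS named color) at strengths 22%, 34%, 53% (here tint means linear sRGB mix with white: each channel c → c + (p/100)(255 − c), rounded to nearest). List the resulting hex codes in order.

CSS lime is rgb(0, 255, 0).
22%: (0 + 56.1 = 56.1→56, 255→255, 0 + 56.1 = 56.1→56) → #38FF38
34%: (0 + 86.7 = 86.7→87, 255→255, 0 + 86.7 = 86.7→87) → #57FF57
53%: (0 + 135.15 = 135.15→135, 255→255, 0 + 135.15 = 135.15→135) → #87FF87

#38FF38, #57FF57, #87FF87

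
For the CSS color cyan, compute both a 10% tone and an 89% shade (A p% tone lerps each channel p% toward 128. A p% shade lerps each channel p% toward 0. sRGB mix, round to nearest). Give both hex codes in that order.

#0DF2F2, #001C1C

CSS cyan is rgb(0, 255, 255).
10% tone:
  R: 0 + 0.1×(128−0) = 0 + 12.8 = 12.8 → 13
  G: 255 − 12.7 = 242.3 → 242
  B: 255 + 0.1×(128−255) = 255 − 12.7 = 242.3 → 242
  → #0DF2F2
89% shade:
  R: 0 + 0.89×(0−0) = 0 + 0 = 0 → 0
  G: 255 + 0.89×(0−255) = 255 − 226.95 = 28.05 → 28
  B: 255 − 226.95 = 28.05 → 28
  → #001C1C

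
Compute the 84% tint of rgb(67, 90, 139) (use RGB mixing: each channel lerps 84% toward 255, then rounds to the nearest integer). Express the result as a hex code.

#E1E5EC

Per channel, c → c + 0.84(255 − c):
  R: 67 + 0.84×(255−67) = 67 + 157.92 = 224.92 → 225
  G: 90 + 138.6 = 228.6 → 229
  B: 139 + 97.44 = 236.44 → 236
rgb(225, 229, 236) = #E1E5EC.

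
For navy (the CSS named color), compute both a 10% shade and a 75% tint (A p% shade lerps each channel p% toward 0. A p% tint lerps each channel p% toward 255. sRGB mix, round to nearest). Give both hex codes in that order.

CSS navy is rgb(0, 0, 128).
10% shade:
  R: 0 + 0.1×(0−0) = 0 + 0 = 0 → 0
  G: 0 + 0.1×(0−0) = 0 + 0 = 0 → 0
  B: 128 + 0.1×(0−128) = 128 − 12.8 = 115.2 → 115
  → #000073
75% tint:
  R: 0 + 0.75×(255−0) = 0 + 191.25 = 191.25 → 191
  G: 0 + 191.25 = 191.25 → 191
  B: 128 + 95.25 = 223.25 → 223
  → #BFBFDF

#000073, #BFBFDF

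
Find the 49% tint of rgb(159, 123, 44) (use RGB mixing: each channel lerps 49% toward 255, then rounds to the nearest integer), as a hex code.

#CEBC93

Lerp each channel 49% toward 255:
  R: 159 + 0.49×(255−159) = 159 + 47.04 = 206.04 → 206
  G: 123 + 64.68 = 187.68 → 188
  B: 44 + 0.49×(255−44) = 44 + 103.39 = 147.39 → 147
rgb(206, 188, 147) = #CEBC93.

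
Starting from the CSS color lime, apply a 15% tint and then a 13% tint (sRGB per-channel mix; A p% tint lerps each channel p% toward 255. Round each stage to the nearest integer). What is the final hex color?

CSS lime is rgb(0, 255, 0).
Per channel, c → c + 0.15(255 − c):
  R: 0 + 38.25 = 38.25 → 38
  G: 255 + 0.15×(255−255) = 255 + 0 = 255 → 255
  B: 0 + 0.15×(255−0) = 0 + 38.25 = 38.25 → 38
After the tint: rgb(38, 255, 38) = #26ff26.
Per channel, c → c + 0.13(255 − c):
  R: 38 + 0.13×(255−38) = 38 + 28.21 = 66.21 → 66
  G: 255 + 0 = 255 → 255
  B: 38 + 0.13×(255−38) = 38 + 28.21 = 66.21 → 66
rgb(66, 255, 66) = #42ff42.

#42ff42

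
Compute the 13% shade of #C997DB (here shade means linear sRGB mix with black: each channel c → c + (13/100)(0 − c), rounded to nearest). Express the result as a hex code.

#C997DB is rgb(201, 151, 219).
Per channel, c → c + 0.13(0 − c):
  R: 201 + 0.13×(0−201) = 201 − 26.13 = 174.87 → 175
  G: 151 + 0.13×(0−151) = 151 − 19.63 = 131.37 → 131
  B: 219 − 28.47 = 190.53 → 191
rgb(175, 131, 191) = #AF83BF.

#AF83BF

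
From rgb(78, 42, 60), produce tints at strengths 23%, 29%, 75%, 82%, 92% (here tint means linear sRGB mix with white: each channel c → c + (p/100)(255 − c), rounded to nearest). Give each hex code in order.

23%: (78 + 40.71 = 118.71→119, 42 + 48.99 = 90.99→91, 60 + 44.85 = 104.85→105) → #775B69
29%: (78 + 51.33 = 129.33→129, 42 + 61.77 = 103.77→104, 60 + 56.55 = 116.55→117) → #816875
75%: (78 + 132.75 = 210.75→211, 42 + 159.75 = 201.75→202, 60 + 146.25 = 206.25→206) → #D3CACE
82%: (78 + 145.14 = 223.14→223, 42 + 174.66 = 216.66→217, 60 + 159.9 = 219.9→220) → #DFD9DC
92%: (78 + 162.84 = 240.84→241, 42 + 195.96 = 237.96→238, 60 + 179.4 = 239.4→239) → #F1EEEF

#775B69, #816875, #D3CACE, #DFD9DC, #F1EEEF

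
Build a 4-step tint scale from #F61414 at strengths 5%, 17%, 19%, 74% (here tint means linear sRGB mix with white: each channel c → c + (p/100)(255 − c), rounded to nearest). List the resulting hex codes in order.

#F61414 is rgb(246, 20, 20).
5%: (246→246, 20 + 11.75 = 31.75→32, 20 + 11.75 = 31.75→32) → #F62020
17%: (246 + 1.53 = 247.53→248, 20 + 39.95 = 59.95→60, 20 + 39.95 = 59.95→60) → #F83C3C
19%: (246 + 1.71 = 247.71→248, 20 + 44.65 = 64.65→65, 20 + 44.65 = 64.65→65) → #F84141
74%: (246 + 6.66 = 252.66→253, 20 + 173.9 = 193.9→194, 20 + 173.9 = 193.9→194) → #FDC2C2

#F62020, #F83C3C, #F84141, #FDC2C2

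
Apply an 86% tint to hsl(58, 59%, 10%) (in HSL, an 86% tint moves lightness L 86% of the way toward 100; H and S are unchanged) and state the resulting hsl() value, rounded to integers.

hsl(58, 59%, 87%)

L moves 86% from 10 toward 100: 10 + 77.4 = 87.4 → 87.
H and S are unchanged.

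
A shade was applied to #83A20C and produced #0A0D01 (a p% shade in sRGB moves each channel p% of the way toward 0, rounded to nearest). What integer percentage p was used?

#83A20C is rgb(131, 162, 12); #0A0D01 is rgb(10, 13, 1).
On the G channel (widest range): 13 ≈ 162 + (p/100)(0 − 162), so p ≈ 100×(13 − 162)/(0 − 162) = -14900/-162 = 91.98.
p = 92 reproduces all three channels after rounding.

92%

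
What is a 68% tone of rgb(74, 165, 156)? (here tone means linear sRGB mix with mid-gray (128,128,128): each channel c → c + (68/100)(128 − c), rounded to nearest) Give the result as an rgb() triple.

rgb(111, 140, 137)

Per channel, c → c + 0.68(128 − c):
  R: 74 + 0.68×(128−74) = 74 + 36.72 = 110.72 → 111
  G: 165 + 0.68×(128−165) = 165 − 25.16 = 139.84 → 140
  B: 156 + 0.68×(128−156) = 156 − 19.04 = 136.96 → 137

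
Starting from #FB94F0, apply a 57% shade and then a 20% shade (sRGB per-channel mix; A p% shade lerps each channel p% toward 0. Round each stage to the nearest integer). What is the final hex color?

#FB94F0 is rgb(251, 148, 240).
Lerp each channel 57% toward 0:
  R: 251 + 0.57×(0−251) = 251 − 143.07 = 107.93 → 108
  G: 148 − 84.36 = 63.64 → 64
  B: 240 − 136.8 = 103.2 → 103
After the shade: rgb(108, 64, 103) = #6C4067.
A 20% shade moves each channel 20% toward 0:
  R: 108 − 21.6 = 86.4 → 86
  G: 64 − 12.8 = 51.2 → 51
  B: 103 + 0.2×(0−103) = 103 − 20.6 = 82.4 → 82
rgb(86, 51, 82) = #563352.

#563352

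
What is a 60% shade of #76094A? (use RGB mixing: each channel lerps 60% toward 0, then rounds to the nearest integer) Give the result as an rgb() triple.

rgb(47, 4, 30)

#76094A is rgb(118, 9, 74).
Per channel, c → c + 0.6(0 − c):
  R: 118 + 0.6×(0−118) = 118 − 70.8 = 47.2 → 47
  G: 9 + 0.6×(0−9) = 9 − 5.4 = 3.6 → 4
  B: 74 + 0.6×(0−74) = 74 − 44.4 = 29.6 → 30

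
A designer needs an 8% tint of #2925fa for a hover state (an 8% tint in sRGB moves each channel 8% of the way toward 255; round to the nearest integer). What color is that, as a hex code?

#2925fa is rgb(41, 37, 250).
An 8% tint moves each channel 8% toward 255:
  R: 41 + 0.08×(255−41) = 41 + 17.12 = 58.12 → 58
  G: 37 + 0.08×(255−37) = 37 + 17.44 = 54.44 → 54
  B: 250 + 0.08×(255−250) = 250 + 0.4 = 250.4 → 250
rgb(58, 54, 250) = #3a36fa.

#3a36fa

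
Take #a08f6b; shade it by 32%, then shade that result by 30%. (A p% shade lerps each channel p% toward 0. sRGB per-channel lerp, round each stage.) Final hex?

#a08f6b is rgb(160, 143, 107).
Per channel, c → c + 0.32(0 − c):
  R: 160 − 51.2 = 108.8 → 109
  G: 143 + 0.32×(0−143) = 143 − 45.76 = 97.24 → 97
  B: 107 − 34.24 = 72.76 → 73
After the shade: rgb(109, 97, 73) = #6d6149.
A 30% shade moves each channel 30% toward 0:
  R: 109 + 0.3×(0−109) = 109 − 32.7 = 76.3 → 76
  G: 97 + 0.3×(0−97) = 97 − 29.1 = 67.9 → 68
  B: 73 − 21.9 = 51.1 → 51
rgb(76, 68, 51) = #4c4433.

#4c4433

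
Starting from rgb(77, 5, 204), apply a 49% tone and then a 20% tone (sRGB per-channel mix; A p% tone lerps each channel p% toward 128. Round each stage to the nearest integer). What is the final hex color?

Lerp each channel 49% toward 128:
  R: 77 + 24.99 = 101.99 → 102
  G: 5 + 60.27 = 65.27 → 65
  B: 204 − 37.24 = 166.76 → 167
After the tone: rgb(102, 65, 167) = #6641A7.
A 20% tone moves each channel 20% toward 128:
  R: 102 + 0.2×(128−102) = 102 + 5.2 = 107.2 → 107
  G: 65 + 0.2×(128−65) = 65 + 12.6 = 77.6 → 78
  B: 167 + 0.2×(128−167) = 167 − 7.8 = 159.2 → 159
rgb(107, 78, 159) = #6B4E9F.

#6B4E9F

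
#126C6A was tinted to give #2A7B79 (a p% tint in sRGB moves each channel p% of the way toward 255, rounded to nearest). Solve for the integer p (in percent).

10%

#126C6A is rgb(18, 108, 106); #2A7B79 is rgb(42, 123, 121).
On the R channel (widest range): 42 ≈ 18 + (p/100)(255 − 18), so p ≈ 100×(42 − 18)/(255 − 18) = 2400/237 = 10.13.
p = 10 reproduces all three channels after rounding.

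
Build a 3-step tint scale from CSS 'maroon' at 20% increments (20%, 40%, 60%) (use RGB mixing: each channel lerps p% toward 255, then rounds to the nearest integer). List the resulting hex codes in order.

#993333, #b36666, #cc9999

CSS maroon is rgb(128, 0, 0).
20%: (128 + 25.4 = 153.4→153, 0 + 51 = 51→51, 0 + 51 = 51→51) → #993333
40%: (128 + 50.8 = 178.8→179, 0 + 102 = 102→102, 0 + 102 = 102→102) → #b36666
60%: (128 + 76.2 = 204.2→204, 0 + 153 = 153→153, 0 + 153 = 153→153) → #cc9999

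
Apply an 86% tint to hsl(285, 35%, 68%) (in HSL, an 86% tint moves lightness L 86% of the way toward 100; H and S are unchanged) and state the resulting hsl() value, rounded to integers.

L moves 86% from 68 toward 100: 68 + 27.52 = 95.52 → 96.
H and S are unchanged.

hsl(285, 35%, 96%)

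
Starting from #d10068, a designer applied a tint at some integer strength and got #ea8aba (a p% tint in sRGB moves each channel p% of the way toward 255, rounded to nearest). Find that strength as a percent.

54%

#d10068 is rgb(209, 0, 104); #ea8aba is rgb(234, 138, 186).
On the G channel (widest range): 138 ≈ 0 + (p/100)(255 − 0), so p ≈ 100×(138 − 0)/(255 − 0) = 13800/255 = 54.12.
p = 54 reproduces all three channels after rounding.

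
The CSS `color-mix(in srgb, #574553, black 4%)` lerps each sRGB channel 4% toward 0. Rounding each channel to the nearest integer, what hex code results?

#544250

#574553 is rgb(87, 69, 83).
Lerp each channel 4% toward 0:
  R: 87 + 0.04×(0−87) = 87 − 3.48 = 83.52 → 84
  G: 69 + 0.04×(0−69) = 69 − 2.76 = 66.24 → 66
  B: 83 + 0.04×(0−83) = 83 − 3.32 = 79.68 → 80
rgb(84, 66, 80) = #544250.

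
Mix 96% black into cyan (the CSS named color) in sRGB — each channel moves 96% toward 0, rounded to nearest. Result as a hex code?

CSS cyan is rgb(0, 255, 255).
Per channel, c → c + 0.96(0 − c):
  R: 0 + 0.96×(0−0) = 0 + 0 = 0 → 0
  G: 255 + 0.96×(0−255) = 255 − 244.8 = 10.2 → 10
  B: 255 + 0.96×(0−255) = 255 − 244.8 = 10.2 → 10
rgb(0, 10, 10) = #000A0A.

#000A0A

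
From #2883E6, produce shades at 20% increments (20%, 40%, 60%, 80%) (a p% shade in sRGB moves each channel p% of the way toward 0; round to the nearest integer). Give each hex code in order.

#2883E6 is rgb(40, 131, 230).
20%: (40 − 8 = 32→32, 131 − 26.2 = 104.8→105, 230 − 46 = 184→184) → #2069B8
40%: (40 − 16 = 24→24, 131 − 52.4 = 78.6→79, 230 − 92 = 138→138) → #184F8A
60%: (40 − 24 = 16→16, 131 − 78.6 = 52.4→52, 230 − 138 = 92→92) → #10345C
80%: (40 − 32 = 8→8, 131 − 104.8 = 26.2→26, 230 − 184 = 46→46) → #081A2E

#2069B8, #184F8A, #10345C, #081A2E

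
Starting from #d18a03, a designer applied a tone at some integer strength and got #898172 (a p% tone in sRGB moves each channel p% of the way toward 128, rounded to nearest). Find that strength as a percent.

#d18a03 is rgb(209, 138, 3); #898172 is rgb(137, 129, 114).
On the B channel (widest range): 114 ≈ 3 + (p/100)(128 − 3), so p ≈ 100×(114 − 3)/(128 − 3) = 11100/125 = 88.80.
p = 89 reproduces all three channels after rounding.

89%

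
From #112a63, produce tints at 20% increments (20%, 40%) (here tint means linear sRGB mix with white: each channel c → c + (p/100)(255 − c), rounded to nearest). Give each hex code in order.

#415582, #707fa1

#112a63 is rgb(17, 42, 99).
20%: (17 + 47.6 = 64.6→65, 42 + 42.6 = 84.6→85, 99 + 31.2 = 130.2→130) → #415582
40%: (17 + 95.2 = 112.2→112, 42 + 85.2 = 127.2→127, 99 + 62.4 = 161.4→161) → #707fa1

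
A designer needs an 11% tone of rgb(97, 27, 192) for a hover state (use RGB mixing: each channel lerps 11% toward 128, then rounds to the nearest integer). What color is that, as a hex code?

An 11% tone moves each channel 11% toward 128:
  R: 97 + 0.11×(128−97) = 97 + 3.41 = 100.41 → 100
  G: 27 + 0.11×(128−27) = 27 + 11.11 = 38.11 → 38
  B: 192 + 0.11×(128−192) = 192 − 7.04 = 184.96 → 185
rgb(100, 38, 185) = #6426B9.

#6426B9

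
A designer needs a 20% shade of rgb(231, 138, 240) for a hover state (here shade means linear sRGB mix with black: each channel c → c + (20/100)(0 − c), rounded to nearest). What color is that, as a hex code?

#B96EC0

Per channel, c → c + 0.2(0 − c):
  R: 231 + 0.2×(0−231) = 231 − 46.2 = 184.8 → 185
  G: 138 − 27.6 = 110.4 → 110
  B: 240 + 0.2×(0−240) = 240 − 48 = 192 → 192
rgb(185, 110, 192) = #B96EC0.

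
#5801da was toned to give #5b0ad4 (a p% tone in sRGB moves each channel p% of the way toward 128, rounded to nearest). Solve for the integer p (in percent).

#5801da is rgb(88, 1, 218); #5b0ad4 is rgb(91, 10, 212).
On the G channel (widest range): 10 ≈ 1 + (p/100)(128 − 1), so p ≈ 100×(10 − 1)/(128 − 1) = 900/127 = 7.09.
p = 7 reproduces all three channels after rounding.

7%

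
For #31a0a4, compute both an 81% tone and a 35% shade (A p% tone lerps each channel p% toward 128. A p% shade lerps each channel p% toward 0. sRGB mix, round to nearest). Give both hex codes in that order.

#718687, #20686b

#31a0a4 is rgb(49, 160, 164).
81% tone:
  R: 49 + 0.81×(128−49) = 49 + 63.99 = 112.99 → 113
  G: 160 − 25.92 = 134.08 → 134
  B: 164 + 0.81×(128−164) = 164 − 29.16 = 134.84 → 135
  → #718687
35% shade:
  R: 49 + 0.35×(0−49) = 49 − 17.15 = 31.85 → 32
  G: 160 − 56 = 104 → 104
  B: 164 + 0.35×(0−164) = 164 − 57.4 = 106.6 → 107
  → #20686b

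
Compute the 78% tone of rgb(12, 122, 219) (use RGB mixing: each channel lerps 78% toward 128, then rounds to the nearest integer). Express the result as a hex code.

#667F94

Lerp each channel 78% toward 128:
  R: 12 + 90.48 = 102.48 → 102
  G: 122 + 0.78×(128−122) = 122 + 4.68 = 126.68 → 127
  B: 219 + 0.78×(128−219) = 219 − 70.98 = 148.02 → 148
rgb(102, 127, 148) = #667F94.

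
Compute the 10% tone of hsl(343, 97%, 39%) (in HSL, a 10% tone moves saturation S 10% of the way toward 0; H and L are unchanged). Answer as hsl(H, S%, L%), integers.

S moves 10% from 97 toward 0: 97 − 9.7 = 87.3 → 87.
H and L are unchanged.

hsl(343, 87%, 39%)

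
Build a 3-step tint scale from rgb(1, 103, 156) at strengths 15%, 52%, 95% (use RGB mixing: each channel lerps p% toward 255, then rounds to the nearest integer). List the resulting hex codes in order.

15%: (1 + 38.1 = 39.1→39, 103 + 22.8 = 125.8→126, 156 + 14.85 = 170.85→171) → #277EAB
52%: (1 + 132.08 = 133.08→133, 103 + 79.04 = 182.04→182, 156 + 51.48 = 207.48→207) → #85B6CF
95%: (1 + 241.3 = 242.3→242, 103 + 144.4 = 247.4→247, 156 + 94.05 = 250.05→250) → #F2F7FA

#277EAB, #85B6CF, #F2F7FA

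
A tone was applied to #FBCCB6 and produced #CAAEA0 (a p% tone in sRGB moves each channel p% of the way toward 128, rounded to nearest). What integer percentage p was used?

40%

#FBCCB6 is rgb(251, 204, 182); #CAAEA0 is rgb(202, 174, 160).
On the R channel (widest range): 202 ≈ 251 + (p/100)(128 − 251), so p ≈ 100×(202 − 251)/(128 − 251) = -4900/-123 = 39.84.
p = 40 reproduces all three channels after rounding.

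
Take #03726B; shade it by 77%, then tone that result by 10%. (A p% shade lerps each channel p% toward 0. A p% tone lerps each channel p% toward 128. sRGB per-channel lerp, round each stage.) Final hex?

#03726B is rgb(3, 114, 107).
A 77% shade moves each channel 77% toward 0:
  R: 3 − 2.31 = 0.69 → 1
  G: 114 − 87.78 = 26.22 → 26
  B: 107 + 0.77×(0−107) = 107 − 82.39 = 24.61 → 25
After the shade: rgb(1, 26, 25) = #011A19.
Lerp each channel 10% toward 128:
  R: 1 + 12.7 = 13.7 → 14
  G: 26 + 0.1×(128−26) = 26 + 10.2 = 36.2 → 36
  B: 25 + 0.1×(128−25) = 25 + 10.3 = 35.3 → 35
rgb(14, 36, 35) = #0E2423.

#0E2423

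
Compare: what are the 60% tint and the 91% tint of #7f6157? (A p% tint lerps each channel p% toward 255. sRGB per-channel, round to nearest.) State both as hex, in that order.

#7f6157 is rgb(127, 97, 87).
60% tint:
  R: 127 + 0.6×(255−127) = 127 + 76.8 = 203.8 → 204
  G: 97 + 0.6×(255−97) = 97 + 94.8 = 191.8 → 192
  B: 87 + 0.6×(255−87) = 87 + 100.8 = 187.8 → 188
  → #ccc0bc
91% tint:
  R: 127 + 116.48 = 243.48 → 243
  G: 97 + 0.91×(255−97) = 97 + 143.78 = 240.78 → 241
  B: 87 + 152.88 = 239.88 → 240
  → #f3f1f0

#ccc0bc, #f3f1f0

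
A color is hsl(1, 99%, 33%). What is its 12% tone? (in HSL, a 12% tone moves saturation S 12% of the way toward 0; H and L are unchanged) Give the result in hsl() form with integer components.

S moves 12% from 99 toward 0: 99 − 11.88 = 87.12 → 87.
H and L are unchanged.

hsl(1, 87%, 33%)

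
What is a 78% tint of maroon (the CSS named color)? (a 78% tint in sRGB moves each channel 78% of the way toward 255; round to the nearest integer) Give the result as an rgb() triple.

CSS maroon is rgb(128, 0, 0).
Per channel, c → c + 0.78(255 − c):
  R: 128 + 99.06 = 227.06 → 227
  G: 0 + 198.9 = 198.9 → 199
  B: 0 + 198.9 = 198.9 → 199

rgb(227, 199, 199)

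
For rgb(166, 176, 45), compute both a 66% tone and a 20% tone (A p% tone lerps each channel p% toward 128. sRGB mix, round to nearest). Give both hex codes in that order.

66% tone:
  R: 166 + 0.66×(128−166) = 166 − 25.08 = 140.92 → 141
  G: 176 − 31.68 = 144.32 → 144
  B: 45 + 54.78 = 99.78 → 100
  → #8D9064
20% tone:
  R: 166 − 7.6 = 158.4 → 158
  G: 176 − 9.6 = 166.4 → 166
  B: 45 + 0.2×(128−45) = 45 + 16.6 = 61.6 → 62
  → #9EA63E

#8D9064, #9EA63E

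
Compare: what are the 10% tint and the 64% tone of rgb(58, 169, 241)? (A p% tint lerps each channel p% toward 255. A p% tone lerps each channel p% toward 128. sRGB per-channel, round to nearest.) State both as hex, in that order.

10% tint:
  R: 58 + 0.1×(255−58) = 58 + 19.7 = 77.7 → 78
  G: 169 + 0.1×(255−169) = 169 + 8.6 = 177.6 → 178
  B: 241 + 0.1×(255−241) = 241 + 1.4 = 242.4 → 242
  → #4EB2F2
64% tone:
  R: 58 + 0.64×(128−58) = 58 + 44.8 = 102.8 → 103
  G: 169 − 26.24 = 142.76 → 143
  B: 241 − 72.32 = 168.68 → 169
  → #678FA9

#4EB2F2, #678FA9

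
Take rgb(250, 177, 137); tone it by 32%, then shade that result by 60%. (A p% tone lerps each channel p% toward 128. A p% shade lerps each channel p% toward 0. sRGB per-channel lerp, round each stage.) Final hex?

#544036

Per channel, c → c + 0.32(128 − c):
  R: 250 − 39.04 = 210.96 → 211
  G: 177 − 15.68 = 161.32 → 161
  B: 137 + 0.32×(128−137) = 137 − 2.88 = 134.12 → 134
After the tone: rgb(211, 161, 134) = #D3A186.
Lerp each channel 60% toward 0:
  R: 211 + 0.6×(0−211) = 211 − 126.6 = 84.4 → 84
  G: 161 + 0.6×(0−161) = 161 − 96.6 = 64.4 → 64
  B: 134 − 80.4 = 53.6 → 54
rgb(84, 64, 54) = #544036.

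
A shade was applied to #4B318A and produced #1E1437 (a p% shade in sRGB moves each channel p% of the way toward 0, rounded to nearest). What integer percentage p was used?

60%

#4B318A is rgb(75, 49, 138); #1E1437 is rgb(30, 20, 55).
On the B channel (widest range): 55 ≈ 138 + (p/100)(0 − 138), so p ≈ 100×(55 − 138)/(0 − 138) = -8300/-138 = 60.14.
p = 60 reproduces all three channels after rounding.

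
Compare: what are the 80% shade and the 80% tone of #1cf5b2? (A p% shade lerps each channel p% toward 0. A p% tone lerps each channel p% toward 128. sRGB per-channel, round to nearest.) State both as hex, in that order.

#1cf5b2 is rgb(28, 245, 178).
80% shade:
  R: 28 − 22.4 = 5.6 → 6
  G: 245 − 196 = 49 → 49
  B: 178 − 142.4 = 35.6 → 36
  → #063124
80% tone:
  R: 28 + 80 = 108 → 108
  G: 245 − 93.6 = 151.4 → 151
  B: 178 + 0.8×(128−178) = 178 − 40 = 138 → 138
  → #6c978a

#063124, #6c978a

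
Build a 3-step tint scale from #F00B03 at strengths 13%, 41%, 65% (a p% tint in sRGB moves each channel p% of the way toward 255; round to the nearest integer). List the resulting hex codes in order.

#F22B24, #F66F6A, #FAAAA7

#F00B03 is rgb(240, 11, 3).
13%: (240 + 1.95 = 241.95→242, 11 + 31.72 = 42.72→43, 3 + 32.76 = 35.76→36) → #F22B24
41%: (240 + 6.15 = 246.15→246, 11 + 100.04 = 111.04→111, 3 + 103.32 = 106.32→106) → #F66F6A
65%: (240 + 9.75 = 249.75→250, 11 + 158.6 = 169.6→170, 3 + 163.8 = 166.8→167) → #FAAAA7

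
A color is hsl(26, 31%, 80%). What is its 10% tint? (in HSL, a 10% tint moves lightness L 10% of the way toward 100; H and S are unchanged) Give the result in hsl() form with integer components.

L moves 10% from 80 toward 100: 80 + 2 = 82 → 82.
H and S are unchanged.

hsl(26, 31%, 82%)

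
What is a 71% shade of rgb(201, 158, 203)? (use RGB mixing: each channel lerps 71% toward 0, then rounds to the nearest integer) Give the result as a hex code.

Lerp each channel 71% toward 0:
  R: 201 + 0.71×(0−201) = 201 − 142.71 = 58.29 → 58
  G: 158 − 112.18 = 45.82 → 46
  B: 203 − 144.13 = 58.87 → 59
rgb(58, 46, 59) = #3A2E3B.

#3A2E3B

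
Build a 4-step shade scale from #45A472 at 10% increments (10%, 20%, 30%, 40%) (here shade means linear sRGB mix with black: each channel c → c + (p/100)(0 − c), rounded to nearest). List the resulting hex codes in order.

#3E9467, #37835B, #307350, #296244

#45A472 is rgb(69, 164, 114).
10%: (69 − 6.9 = 62.1→62, 164 − 16.4 = 147.6→148, 114 − 11.4 = 102.6→103) → #3E9467
20%: (69 − 13.8 = 55.2→55, 164 − 32.8 = 131.2→131, 114 − 22.8 = 91.2→91) → #37835B
30%: (69 − 20.7 = 48.3→48, 164 − 49.2 = 114.8→115, 114 − 34.2 = 79.8→80) → #307350
40%: (69 − 27.6 = 41.4→41, 164 − 65.6 = 98.4→98, 114 − 45.6 = 68.4→68) → #296244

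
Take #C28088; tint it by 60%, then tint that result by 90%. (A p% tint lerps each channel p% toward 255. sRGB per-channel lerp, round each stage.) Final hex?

#C28088 is rgb(194, 128, 136).
Per channel, c → c + 0.6(255 − c):
  R: 194 + 0.6×(255−194) = 194 + 36.6 = 230.6 → 231
  G: 128 + 0.6×(255−128) = 128 + 76.2 = 204.2 → 204
  B: 136 + 0.6×(255−136) = 136 + 71.4 = 207.4 → 207
After the tint: rgb(231, 204, 207) = #E7CCCF.
Per channel, c → c + 0.9(255 − c):
  R: 231 + 21.6 = 252.6 → 253
  G: 204 + 0.9×(255−204) = 204 + 45.9 = 249.9 → 250
  B: 207 + 0.9×(255−207) = 207 + 43.2 = 250.2 → 250
rgb(253, 250, 250) = #FDFAFA.

#FDFAFA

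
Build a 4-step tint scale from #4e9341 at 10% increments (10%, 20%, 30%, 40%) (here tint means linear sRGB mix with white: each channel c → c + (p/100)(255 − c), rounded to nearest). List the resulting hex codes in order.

#609e54, #71a967, #83b37a, #95be8d

#4e9341 is rgb(78, 147, 65).
10%: (78 + 17.7 = 95.7→96, 147 + 10.8 = 157.8→158, 65 + 19 = 84→84) → #609e54
20%: (78 + 35.4 = 113.4→113, 147 + 21.6 = 168.6→169, 65 + 38 = 103→103) → #71a967
30%: (78 + 53.1 = 131.1→131, 147 + 32.4 = 179.4→179, 65 + 57 = 122→122) → #83b37a
40%: (78 + 70.8 = 148.8→149, 147 + 43.2 = 190.2→190, 65 + 76 = 141→141) → #95be8d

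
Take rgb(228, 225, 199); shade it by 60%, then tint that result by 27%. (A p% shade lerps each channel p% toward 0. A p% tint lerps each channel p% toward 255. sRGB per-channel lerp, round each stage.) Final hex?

#87877F

Per channel, c → c + 0.6(0 − c):
  R: 228 − 136.8 = 91.2 → 91
  G: 225 − 135 = 90 → 90
  B: 199 + 0.6×(0−199) = 199 − 119.4 = 79.6 → 80
After the shade: rgb(91, 90, 80) = #5B5A50.
Lerp each channel 27% toward 255:
  R: 91 + 0.27×(255−91) = 91 + 44.28 = 135.28 → 135
  G: 90 + 0.27×(255−90) = 90 + 44.55 = 134.55 → 135
  B: 80 + 0.27×(255−80) = 80 + 47.25 = 127.25 → 127
rgb(135, 135, 127) = #87877F.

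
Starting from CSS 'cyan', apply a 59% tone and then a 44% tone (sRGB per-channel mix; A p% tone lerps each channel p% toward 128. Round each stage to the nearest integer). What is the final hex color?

CSS cyan is rgb(0, 255, 255).
A 59% tone moves each channel 59% toward 128:
  R: 0 + 75.52 = 75.52 → 76
  G: 255 + 0.59×(128−255) = 255 − 74.93 = 180.07 → 180
  B: 255 + 0.59×(128−255) = 255 − 74.93 = 180.07 → 180
After the tone: rgb(76, 180, 180) = #4cb4b4.
A 44% tone moves each channel 44% toward 128:
  R: 76 + 0.44×(128−76) = 76 + 22.88 = 98.88 → 99
  G: 180 − 22.88 = 157.12 → 157
  B: 180 − 22.88 = 157.12 → 157
rgb(99, 157, 157) = #639d9d.

#639d9d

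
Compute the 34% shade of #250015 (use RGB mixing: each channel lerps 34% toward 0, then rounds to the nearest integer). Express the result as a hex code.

#250015 is rgb(37, 0, 21).
Per channel, c → c + 0.34(0 − c):
  R: 37 − 12.58 = 24.42 → 24
  G: 0 + 0.34×(0−0) = 0 + 0 = 0 → 0
  B: 21 − 7.14 = 13.86 → 14
rgb(24, 0, 14) = #18000E.

#18000E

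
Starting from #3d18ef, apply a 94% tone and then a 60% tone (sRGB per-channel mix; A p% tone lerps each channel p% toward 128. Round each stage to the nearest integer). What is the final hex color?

#7e7e83

#3d18ef is rgb(61, 24, 239).
Per channel, c → c + 0.94(128 − c):
  R: 61 + 62.98 = 123.98 → 124
  G: 24 + 0.94×(128−24) = 24 + 97.76 = 121.76 → 122
  B: 239 + 0.94×(128−239) = 239 − 104.34 = 134.66 → 135
After the tone: rgb(124, 122, 135) = #7c7a87.
A 60% tone moves each channel 60% toward 128:
  R: 124 + 0.6×(128−124) = 124 + 2.4 = 126.4 → 126
  G: 122 + 3.6 = 125.6 → 126
  B: 135 − 4.2 = 130.8 → 131
rgb(126, 126, 131) = #7e7e83.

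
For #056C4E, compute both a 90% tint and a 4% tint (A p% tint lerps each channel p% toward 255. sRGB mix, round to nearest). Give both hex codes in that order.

#E6F0ED, #0F7255

#056C4E is rgb(5, 108, 78).
90% tint:
  R: 5 + 0.9×(255−5) = 5 + 225 = 230 → 230
  G: 108 + 0.9×(255−108) = 108 + 132.3 = 240.3 → 240
  B: 78 + 0.9×(255−78) = 78 + 159.3 = 237.3 → 237
  → #E6F0ED
4% tint:
  R: 5 + 10 = 15 → 15
  G: 108 + 0.04×(255−108) = 108 + 5.88 = 113.88 → 114
  B: 78 + 7.08 = 85.08 → 85
  → #0F7255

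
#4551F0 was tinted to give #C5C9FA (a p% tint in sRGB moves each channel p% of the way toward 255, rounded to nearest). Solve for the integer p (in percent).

69%

#4551F0 is rgb(69, 81, 240); #C5C9FA is rgb(197, 201, 250).
On the R channel (widest range): 197 ≈ 69 + (p/100)(255 − 69), so p ≈ 100×(197 − 69)/(255 − 69) = 12800/186 = 68.82.
p = 69 reproduces all three channels after rounding.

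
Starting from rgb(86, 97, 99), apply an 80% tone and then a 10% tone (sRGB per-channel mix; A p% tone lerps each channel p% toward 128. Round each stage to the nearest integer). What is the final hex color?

Lerp each channel 80% toward 128:
  R: 86 + 0.8×(128−86) = 86 + 33.6 = 119.6 → 120
  G: 97 + 0.8×(128−97) = 97 + 24.8 = 121.8 → 122
  B: 99 + 23.2 = 122.2 → 122
After the tone: rgb(120, 122, 122) = #787a7a.
A 10% tone moves each channel 10% toward 128:
  R: 120 + 0.1×(128−120) = 120 + 0.8 = 120.8 → 121
  G: 122 + 0.6 = 122.6 → 123
  B: 122 + 0.6 = 122.6 → 123
rgb(121, 123, 123) = #797b7b.

#797b7b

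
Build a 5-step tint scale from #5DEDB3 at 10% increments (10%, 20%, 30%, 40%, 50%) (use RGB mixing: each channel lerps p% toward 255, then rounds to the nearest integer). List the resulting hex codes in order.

#5DEDB3 is rgb(93, 237, 179).
10%: (93 + 16.2 = 109.2→109, 237 + 1.8 = 238.8→239, 179 + 7.6 = 186.6→187) → #6DEFBB
20%: (93 + 32.4 = 125.4→125, 237 + 3.6 = 240.6→241, 179 + 15.2 = 194.2→194) → #7DF1C2
30%: (93 + 48.6 = 141.6→142, 237 + 5.4 = 242.4→242, 179 + 22.8 = 201.8→202) → #8EF2CA
40%: (93 + 64.8 = 157.8→158, 237 + 7.2 = 244.2→244, 179 + 30.4 = 209.4→209) → #9EF4D1
50%: (93 + 81 = 174→174, 237 + 9 = 246→246, 179 + 38 = 217→217) → #AEF6D9

#6DEFBB, #7DF1C2, #8EF2CA, #9EF4D1, #AEF6D9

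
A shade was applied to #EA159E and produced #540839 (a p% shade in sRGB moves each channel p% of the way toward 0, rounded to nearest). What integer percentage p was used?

#EA159E is rgb(234, 21, 158); #540839 is rgb(84, 8, 57).
On the R channel (widest range): 84 ≈ 234 + (p/100)(0 − 234), so p ≈ 100×(84 − 234)/(0 − 234) = -15000/-234 = 64.10.
p = 64 reproduces all three channels after rounding.

64%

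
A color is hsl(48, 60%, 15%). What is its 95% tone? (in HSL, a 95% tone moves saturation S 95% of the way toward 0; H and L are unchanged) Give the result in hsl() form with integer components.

hsl(48, 3%, 15%)

S moves 95% from 60 toward 0: 60 − 57 = 3 → 3.
H and L are unchanged.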